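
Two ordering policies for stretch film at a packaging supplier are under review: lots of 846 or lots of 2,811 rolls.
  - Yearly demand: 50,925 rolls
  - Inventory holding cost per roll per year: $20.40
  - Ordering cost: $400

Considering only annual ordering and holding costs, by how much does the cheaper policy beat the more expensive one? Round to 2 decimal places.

Annual cost at Q: ordering D·S/Q plus holding Q·H/2.
TC(846) = (50,925/846)×400 + (846/2)×20.4 = $32,707.21
TC(2,811) = (50,925/2,811)×400 + (2,811/2)×20.4 = $35,918.73
|ΔTC| = |$32,707.21 − $35,918.73| = $3,211.52

$3,211.52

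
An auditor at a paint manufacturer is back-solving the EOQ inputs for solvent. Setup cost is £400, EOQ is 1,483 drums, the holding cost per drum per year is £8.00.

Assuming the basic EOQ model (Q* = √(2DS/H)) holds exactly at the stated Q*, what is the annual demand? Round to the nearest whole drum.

Since Q* = (2DS/H)^½, squaring gives Q*²·H = 2DS.
D = Q²H / (2S) = 1,483² × 8 / (2 × 400) = 21,992.89

21,993 drums per year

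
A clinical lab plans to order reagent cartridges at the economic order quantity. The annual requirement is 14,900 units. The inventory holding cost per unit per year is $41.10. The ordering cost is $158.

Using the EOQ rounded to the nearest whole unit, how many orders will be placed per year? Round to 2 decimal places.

44.08 orders per year

2DS/H = 2·14,900·158/41.1 = 114,559.61
EOQ = √114,559.61 ≈ 338.47 → Q = 338
N = D/Q = 14,900/338 ≈ 44.083 orders/yr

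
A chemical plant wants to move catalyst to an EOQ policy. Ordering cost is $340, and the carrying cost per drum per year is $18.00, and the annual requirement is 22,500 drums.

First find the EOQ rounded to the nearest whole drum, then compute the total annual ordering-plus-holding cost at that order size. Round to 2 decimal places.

$16,595.18

EOQ = √(2DS/H) = √(2 × 22,500 × 340 / 18)
    = √(850,000.00) ≈ 921.95 → Q = 922 drums
Ordering: D/Q × S = 22,500/922 × $340 = $8,297.18
Holding:  Q/2 × H = 922/2 × $18 = $8,298.00
Total = $8,297.18 + $8,298.00 = $16,595.18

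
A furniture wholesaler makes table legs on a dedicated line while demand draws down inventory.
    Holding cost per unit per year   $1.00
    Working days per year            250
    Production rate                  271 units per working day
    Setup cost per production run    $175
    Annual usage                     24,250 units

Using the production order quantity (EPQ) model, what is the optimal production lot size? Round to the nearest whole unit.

d = 24,250/250 = 97.0000 units/day;  effective holding cost H(1 − d/p) = 1·(1 − 97.0000/271) = 0.64207
Q* = √(2DS / H_eff) = √(2·24,250·175 / 0.64207) ≈ 3,635.80

3,636 units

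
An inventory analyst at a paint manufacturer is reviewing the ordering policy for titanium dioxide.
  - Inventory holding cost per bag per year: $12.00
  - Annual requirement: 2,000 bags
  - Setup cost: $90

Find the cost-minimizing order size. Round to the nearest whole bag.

173 bags

Q* = √(2·D·S / H) = √(2·2,000·90 / 12) = √30,000.0 ≈ 173.21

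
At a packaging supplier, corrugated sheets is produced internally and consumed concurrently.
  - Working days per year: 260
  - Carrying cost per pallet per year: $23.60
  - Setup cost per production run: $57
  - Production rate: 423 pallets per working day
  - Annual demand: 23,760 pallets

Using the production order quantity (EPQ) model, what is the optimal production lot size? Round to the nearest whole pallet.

383 pallets

Daily demand d = 23,760/260 = 91.385; p = 423; 1 − d/p = 0.78396
EPQ = √(2DS / (H(1 − d/p)))
    = √(2 × 23,760 × 57 / (23.6 × 0.78396)) ≈ 382.62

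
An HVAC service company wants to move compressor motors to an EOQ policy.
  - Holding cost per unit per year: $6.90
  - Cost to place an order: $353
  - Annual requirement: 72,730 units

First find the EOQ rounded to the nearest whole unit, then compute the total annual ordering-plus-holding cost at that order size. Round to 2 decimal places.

Q* = √(2·D·S / H) = √(2·72,730·353 / 6.9) = √7,441,649.3 ≈ 2,727.94 → Q = 2,728 units
Orders/yr = 72,730/2,728 = 26.661; ordering cost = 26.661 × $353 = $9,411.18
Average inventory = 2,728/2 = 1364; holding cost = 1364 × $6.9 = $9,411.60
Total = $9,411.18 + $9,411.60 = $18,822.78

$18,822.78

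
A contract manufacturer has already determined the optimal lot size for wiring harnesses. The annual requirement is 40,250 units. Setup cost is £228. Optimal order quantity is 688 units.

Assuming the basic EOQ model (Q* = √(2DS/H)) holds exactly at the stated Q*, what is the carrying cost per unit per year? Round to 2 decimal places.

£38.78

Since Q* = (2DS/H)^½, squaring gives Q*²·H = 2DS.
H = 2DS / Q² = 2 × 40,250 × 228 / 688² = 38.7752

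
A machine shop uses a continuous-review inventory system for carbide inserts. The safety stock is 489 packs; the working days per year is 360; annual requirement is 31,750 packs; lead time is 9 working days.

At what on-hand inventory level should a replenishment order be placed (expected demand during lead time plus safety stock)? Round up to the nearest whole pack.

1,283 packs

Daily demand d = 31,750 / 360 = 88.194 packs/day
Demand during lead time = 88.194 × 9 = 793.75
Reorder point = 793.75 + 489 = 1,282.75 → round up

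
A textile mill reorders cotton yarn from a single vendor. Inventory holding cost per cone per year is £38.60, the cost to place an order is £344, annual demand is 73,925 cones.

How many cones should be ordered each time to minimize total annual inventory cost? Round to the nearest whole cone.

1,148 cones

EOQ = √(2DS/H) = √(2 × 73,925 × 344 / 38.6)
    = √(1,317,626.94) ≈ 1,147.88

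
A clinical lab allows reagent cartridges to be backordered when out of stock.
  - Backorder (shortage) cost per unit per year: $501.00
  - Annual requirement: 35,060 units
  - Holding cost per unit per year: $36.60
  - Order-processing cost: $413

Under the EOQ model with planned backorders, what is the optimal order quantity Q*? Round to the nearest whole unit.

Basic EOQ = √(2·35,060·413/36.6) = 889.519
Backorder adjustment √((H+b)/b) = √((36.6+501)/501) = 1.0359
Q* = 889.519 × 1.0359 ≈ 921.44

921 units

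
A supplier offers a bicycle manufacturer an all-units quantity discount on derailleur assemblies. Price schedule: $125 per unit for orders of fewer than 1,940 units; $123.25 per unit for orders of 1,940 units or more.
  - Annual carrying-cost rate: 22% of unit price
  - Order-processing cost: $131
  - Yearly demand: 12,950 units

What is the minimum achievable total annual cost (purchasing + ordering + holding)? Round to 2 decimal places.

$1,623,263.51

H₁ = 22%×$125 = $27.5000;  H₂ = 22%×$123.25 = $27.1150
EOQ₁ = √(2×12,950×131/27.5000) = 351.25  (< 1,940, feasible at tier 1)
EOQ₂ = √(2×12,950×131/27.1150) = 353.74  (< 1,940 → use Q = 1,940 at tier-2 price)
TC(tier 1 (EOQ₁), Q≈351.3) = $1,628,409.44
TC(tier 2, Q≈1,940.0) = $1,623,263.51
Minimum at tier 2: $1,623,263.51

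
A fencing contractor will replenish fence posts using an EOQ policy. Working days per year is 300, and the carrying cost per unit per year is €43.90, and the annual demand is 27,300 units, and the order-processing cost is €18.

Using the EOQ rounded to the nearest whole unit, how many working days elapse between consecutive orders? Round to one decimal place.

1.6 days

2DS/H = 2·27,300·18/43.9 = 22,387.24
EOQ = √22,387.24 ≈ 149.62 → Q = 150 units
T = Q/D × 300 days = 150/27,300 × 300 = 1.648 days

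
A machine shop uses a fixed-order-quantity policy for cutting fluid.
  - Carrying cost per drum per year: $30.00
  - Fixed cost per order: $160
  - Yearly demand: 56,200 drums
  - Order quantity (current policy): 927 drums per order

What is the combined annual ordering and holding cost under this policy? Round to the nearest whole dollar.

$23,605

Annual ordering cost = (D/Q)·S = (56,200/927) × 160 = $9,700.11
Annual holding cost  = (Q/2)·H = (927/2) × 30 = $13,905.00
Total = $9,700.11 + $13,905.00 = $23,605.11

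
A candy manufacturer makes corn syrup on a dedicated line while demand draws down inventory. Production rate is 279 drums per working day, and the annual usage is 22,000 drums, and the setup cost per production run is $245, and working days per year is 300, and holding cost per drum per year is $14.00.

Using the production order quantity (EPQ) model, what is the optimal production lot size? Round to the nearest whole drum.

Daily demand d = 22,000/300 = 73.333; p = 279; 1 − d/p = 0.73716
EPQ = √(2DS / (H(1 − d/p)))
    = √(2 × 22,000 × 245 / (14 × 0.73716)) ≈ 1,022.03

1,022 drums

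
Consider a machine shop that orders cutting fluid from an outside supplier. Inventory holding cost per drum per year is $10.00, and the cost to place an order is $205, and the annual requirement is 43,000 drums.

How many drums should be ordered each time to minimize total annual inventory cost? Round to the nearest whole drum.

1,328 drums

EOQ = √(2DS/H) = √(2 × 43,000 × 205 / 10)
    = √(1,763,000.00) ≈ 1,327.78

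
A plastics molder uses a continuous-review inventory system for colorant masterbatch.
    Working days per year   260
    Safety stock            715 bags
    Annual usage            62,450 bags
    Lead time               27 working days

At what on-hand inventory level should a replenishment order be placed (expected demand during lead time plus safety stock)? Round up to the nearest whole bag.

Daily demand d = 62,450 / 260 = 240.192 bags/day
Demand during lead time = 240.192 × 27 = 6,485.19
Reorder point = 6,485.19 + 715 = 7,200.19 → round up

7,201 bags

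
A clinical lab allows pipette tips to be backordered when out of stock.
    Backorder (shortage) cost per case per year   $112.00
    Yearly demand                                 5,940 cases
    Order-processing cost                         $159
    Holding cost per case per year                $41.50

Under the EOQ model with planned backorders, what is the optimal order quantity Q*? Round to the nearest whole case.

250 cases

Q* = √(2DS/H) · √((H + b)/b)
   = √(2 × 5,940 × 159 / 41.5) · √((41.5 + 112) / 112)
   = 213.345 × 1.1707 ≈ 249.76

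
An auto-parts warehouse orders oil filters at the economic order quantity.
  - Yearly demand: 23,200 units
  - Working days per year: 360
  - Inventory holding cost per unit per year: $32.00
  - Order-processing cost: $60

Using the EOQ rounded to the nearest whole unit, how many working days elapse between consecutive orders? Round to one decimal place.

4.6 days

Q* = √(2·D·S / H) = √(2·23,200·60 / 32) = √87,000.0 ≈ 294.96 → Q = 295 units
Days between orders = 360 / (D/Q) = 360 / 78.644 ≈ 4.578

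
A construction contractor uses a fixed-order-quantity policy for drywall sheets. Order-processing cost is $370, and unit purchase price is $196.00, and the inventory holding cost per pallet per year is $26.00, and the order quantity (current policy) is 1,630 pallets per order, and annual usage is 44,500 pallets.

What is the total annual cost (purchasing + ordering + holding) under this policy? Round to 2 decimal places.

Orders/yr = 44,500/1,630 = 27.301; ordering cost = 27.301 × $370 = $10,101.23
Average inventory = 1,630/2 = 815; holding cost = 815 × $26 = $21,190.00
Purchase cost = D·C = 44,500 × 196 = $8,722,000.00
Total = $10,101.23 + $21,190.00 + $8,722,000.00 = $8,753,291.23

$8,753,291.23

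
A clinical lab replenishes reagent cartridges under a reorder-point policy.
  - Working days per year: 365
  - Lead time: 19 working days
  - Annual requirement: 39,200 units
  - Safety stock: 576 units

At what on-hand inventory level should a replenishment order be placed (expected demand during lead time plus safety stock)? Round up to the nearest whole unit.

Daily demand d = 39,200 / 365 = 107.397 units/day
Demand during lead time = 107.397 × 19 = 2,040.55
Reorder point = 2,040.55 + 576 = 2,616.55 → round up

2,617 units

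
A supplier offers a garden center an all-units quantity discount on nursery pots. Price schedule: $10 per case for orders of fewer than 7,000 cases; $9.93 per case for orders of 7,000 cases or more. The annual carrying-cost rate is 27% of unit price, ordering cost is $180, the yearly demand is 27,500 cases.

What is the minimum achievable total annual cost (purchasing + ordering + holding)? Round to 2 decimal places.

$280,170.11

H₁ = 27%×$10 = $2.7000;  H₂ = 27%×$9.93 = $2.6811
EOQ₁ = √(2×27,500×180/2.7000) = 1,914.85  (< 7,000, feasible at tier 1)
EOQ₂ = √(2×27,500×180/2.6811) = 1,921.59  (< 7,000 → use Q = 7,000 at tier-2 price)
TC(tier 1 (EOQ₁), Q≈1,914.9) = $280,170.11
TC(tier 2, Q≈7,000.0) = $283,165.99
Minimum at tier 1 (EOQ₁): $280,170.11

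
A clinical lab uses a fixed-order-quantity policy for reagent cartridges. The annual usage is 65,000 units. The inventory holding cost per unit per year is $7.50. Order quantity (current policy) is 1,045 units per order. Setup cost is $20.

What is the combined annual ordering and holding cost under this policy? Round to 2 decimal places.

Orders/yr = 65,000/1,045 = 62.201; ordering cost = 62.201 × $20 = $1,244.02
Average inventory = 1,045/2 = 522.5; holding cost = 522.5 × $7.5 = $3,918.75
Total = $1,244.02 + $3,918.75 = $5,162.77

$5,162.77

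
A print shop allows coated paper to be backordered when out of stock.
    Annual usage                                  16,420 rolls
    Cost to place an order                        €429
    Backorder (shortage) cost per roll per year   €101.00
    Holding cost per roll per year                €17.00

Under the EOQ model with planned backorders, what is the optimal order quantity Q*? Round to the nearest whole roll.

Q* = √(2DS/H) · √((H + b)/b)
   = √(2 × 16,420 × 429 / 17) · √((17 + 101) / 101)
   = 910.344 × 1.0809 ≈ 983.98

984 rolls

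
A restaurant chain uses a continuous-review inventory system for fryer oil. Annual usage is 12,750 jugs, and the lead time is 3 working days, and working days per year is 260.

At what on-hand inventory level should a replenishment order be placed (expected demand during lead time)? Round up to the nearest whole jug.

Daily demand d = 12,750 / 260 = 49.038 jugs/day
Demand during lead time = 49.038 × 3 = 147.12
Reorder point = 147.12 → round up

148 jugs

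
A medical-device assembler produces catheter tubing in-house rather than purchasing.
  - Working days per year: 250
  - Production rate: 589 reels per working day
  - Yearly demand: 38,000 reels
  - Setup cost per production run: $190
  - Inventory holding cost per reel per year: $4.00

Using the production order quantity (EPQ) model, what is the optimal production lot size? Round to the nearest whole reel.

d = 38,000/250 = 152.0000 reels/day;  effective holding cost H(1 − d/p) = 4·(1 − 152.0000/589) = 2.96774
Q* = √(2DS / H_eff) = √(2·38,000·190 / 2.96774) ≈ 2,205.82

2,206 reels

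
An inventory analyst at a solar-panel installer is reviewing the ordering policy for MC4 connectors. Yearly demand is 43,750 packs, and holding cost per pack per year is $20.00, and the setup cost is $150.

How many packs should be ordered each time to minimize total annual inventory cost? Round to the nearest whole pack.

810 packs

2DS/H = 2·43,750·150/20 = 656,250.00
EOQ = √656,250.00 ≈ 810.09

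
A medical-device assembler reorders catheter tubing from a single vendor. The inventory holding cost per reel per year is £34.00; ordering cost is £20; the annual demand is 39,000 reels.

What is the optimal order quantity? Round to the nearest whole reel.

214 reels

Q* = √(2·D·S / H) = √(2·39,000·20 / 34) = √45,882.4 ≈ 214.20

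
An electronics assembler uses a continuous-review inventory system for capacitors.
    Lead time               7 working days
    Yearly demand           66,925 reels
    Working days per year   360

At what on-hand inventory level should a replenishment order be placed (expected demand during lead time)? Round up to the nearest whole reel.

Daily demand d = 66,925 / 360 = 185.903 reels/day
Demand during lead time = 185.903 × 7 = 1,301.32
Reorder point = 1,301.32 → round up

1,302 reels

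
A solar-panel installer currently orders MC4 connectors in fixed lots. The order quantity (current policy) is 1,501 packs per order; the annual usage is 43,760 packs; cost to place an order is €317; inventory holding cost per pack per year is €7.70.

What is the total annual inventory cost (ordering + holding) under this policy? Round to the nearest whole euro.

€15,021

Annual ordering cost = (D/Q)·S = (43,760/1,501) × 317 = €9,241.79
Annual holding cost  = (Q/2)·H = (1,501/2) × 7.7 = €5,778.85
Total = €9,241.79 + €5,778.85 = €15,020.64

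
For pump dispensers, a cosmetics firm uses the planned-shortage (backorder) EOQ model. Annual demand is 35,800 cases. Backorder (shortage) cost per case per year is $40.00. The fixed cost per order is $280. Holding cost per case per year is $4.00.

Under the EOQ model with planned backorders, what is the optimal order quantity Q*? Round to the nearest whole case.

2,348 cases

Q* = √(2DS/H) · √((H + b)/b)
   = √(2 × 35,800 × 280 / 4) · √((4 + 40) / 40)
   = 2,238.750 × 1.0488 ≈ 2,348.02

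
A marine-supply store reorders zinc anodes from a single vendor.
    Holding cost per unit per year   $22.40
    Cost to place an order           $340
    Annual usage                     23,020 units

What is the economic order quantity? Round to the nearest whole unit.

836 units

2DS/H = 2·23,020·340/22.4 = 698,821.43
EOQ = √698,821.43 ≈ 835.96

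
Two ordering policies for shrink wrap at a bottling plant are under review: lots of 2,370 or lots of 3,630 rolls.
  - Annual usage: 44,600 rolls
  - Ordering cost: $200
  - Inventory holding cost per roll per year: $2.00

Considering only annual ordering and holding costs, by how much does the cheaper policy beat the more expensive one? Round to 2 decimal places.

$46.41

For each Q, cost = (D/Q)·S + (Q/2)·H.
TC(2,370) = (44,600/2,370)×200 + (2,370/2)×2 = $6,133.71
TC(3,630) = (44,600/3,630)×200 + (3,630/2)×2 = $6,087.30
|ΔTC| = |$6,133.71 − $6,087.30| = $46.41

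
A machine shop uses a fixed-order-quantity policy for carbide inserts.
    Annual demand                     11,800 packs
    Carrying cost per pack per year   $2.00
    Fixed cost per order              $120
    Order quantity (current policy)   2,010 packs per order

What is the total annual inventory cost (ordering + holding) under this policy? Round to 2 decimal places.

Annual ordering cost = (D/Q)·S = (11,800/2,010) × 120 = $704.48
Annual holding cost  = (Q/2)·H = (2,010/2) × 2 = $2,010.00
Total = $704.48 + $2,010.00 = $2,714.48

$2,714.48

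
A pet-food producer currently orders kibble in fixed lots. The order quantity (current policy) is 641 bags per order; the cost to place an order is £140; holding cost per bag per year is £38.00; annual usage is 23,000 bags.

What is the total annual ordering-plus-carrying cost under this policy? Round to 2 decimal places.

Annual ordering cost = (D/Q)·S = (23,000/641) × 140 = £5,023.40
Annual holding cost  = (Q/2)·H = (641/2) × 38 = £12,179.00
Total = £5,023.40 + £12,179.00 = £17,202.40

£17,202.40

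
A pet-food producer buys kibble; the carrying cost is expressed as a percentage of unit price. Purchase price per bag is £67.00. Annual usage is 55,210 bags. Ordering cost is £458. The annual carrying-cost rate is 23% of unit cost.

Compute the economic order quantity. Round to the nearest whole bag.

Holding cost per bag per year: H = 23% × £67 = £15.4100
Q* = √(2·D·S / H) = √(2·55,210·458 / 15.41) = √3,281,788.4 ≈ 1,811.57

1,812 bags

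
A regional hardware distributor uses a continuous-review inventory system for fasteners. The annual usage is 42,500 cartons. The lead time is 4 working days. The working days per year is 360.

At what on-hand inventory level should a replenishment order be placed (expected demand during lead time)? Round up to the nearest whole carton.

473 cartons

Daily demand d = 42,500 / 360 = 118.056 cartons/day
Demand during lead time = 118.056 × 4 = 472.22
Reorder point = 472.22 → round up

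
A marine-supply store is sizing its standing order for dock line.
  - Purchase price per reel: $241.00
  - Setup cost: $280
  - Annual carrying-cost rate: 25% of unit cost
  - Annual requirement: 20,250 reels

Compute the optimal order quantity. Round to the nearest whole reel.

434 reels

Holding cost per reel per year: H = 25% × $241 = $60.2500
EOQ = √(2DS/H) = √(2 × 20,250 × 280 / 60.25)
    = √(188,215.77) ≈ 433.84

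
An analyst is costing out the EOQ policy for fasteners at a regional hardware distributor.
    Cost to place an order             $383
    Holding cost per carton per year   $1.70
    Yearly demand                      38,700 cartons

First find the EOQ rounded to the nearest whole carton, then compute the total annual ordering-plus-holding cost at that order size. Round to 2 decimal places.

Q* = √(2·D·S / H) = √(2·38,700·383 / 1.7) = √17,437,764.7 ≈ 4,175.85 → Q = 4,176 cartons
Ordering: D/Q × S = 38,700/4,176 × $383 = $3,549.35
Holding:  Q/2 × H = 4,176/2 × $1.7 = $3,549.60
Total = $3,549.35 + $3,549.60 = $7,098.95

$7,098.95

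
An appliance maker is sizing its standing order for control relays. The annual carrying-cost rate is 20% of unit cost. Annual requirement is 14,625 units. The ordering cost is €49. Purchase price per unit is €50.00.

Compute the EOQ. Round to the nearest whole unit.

379 units

Holding cost per unit per year: H = 20% × €50 = €10.0000
Q* = √(2·D·S / H) = √(2·14,625·49 / 10) = √143,325.0 ≈ 378.58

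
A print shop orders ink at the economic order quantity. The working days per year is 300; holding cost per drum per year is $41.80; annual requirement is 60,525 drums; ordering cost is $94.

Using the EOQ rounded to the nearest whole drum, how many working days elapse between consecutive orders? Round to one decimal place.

Optimal lot size Q* = (2 × 60,525 × $94 / $41.8)^½ ≈ 521.74 → Q = 522 drums
T = Q/D × 300 days = 522/60,525 × 300 = 2.587 days

2.6 days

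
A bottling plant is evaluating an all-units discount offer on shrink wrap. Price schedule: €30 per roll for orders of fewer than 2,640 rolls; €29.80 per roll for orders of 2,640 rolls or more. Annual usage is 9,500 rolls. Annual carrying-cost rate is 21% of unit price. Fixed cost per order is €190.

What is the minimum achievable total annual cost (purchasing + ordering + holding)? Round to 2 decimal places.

€289,768.96

H₁ = 21%×€30 = €6.3000;  H₂ = 21%×€29.80 = €6.2580
EOQ₁ = √(2×9,500×190/6.3000) = 756.98  (< 2,640, feasible at tier 1)
EOQ₂ = √(2×9,500×190/6.2580) = 759.51  (< 2,640 → use Q = 2,640 at tier-2 price)
TC(tier 1 (EOQ₁), Q≈757.0) = €289,768.96
TC(tier 2, Q≈2,640.0) = €292,044.27
Minimum at tier 1 (EOQ₁): €289,768.96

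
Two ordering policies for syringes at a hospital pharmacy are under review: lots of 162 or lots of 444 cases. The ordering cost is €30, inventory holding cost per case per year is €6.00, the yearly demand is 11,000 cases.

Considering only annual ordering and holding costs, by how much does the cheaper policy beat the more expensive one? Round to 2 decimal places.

€447.79

Annual cost at Q: ordering D·S/Q plus holding Q·H/2.
TC(162) = (11,000/162)×30 + (162/2)×6 = €2,523.04
TC(444) = (11,000/444)×30 + (444/2)×6 = €2,075.24
|ΔTC| = |€2,523.04 − €2,075.24| = €447.79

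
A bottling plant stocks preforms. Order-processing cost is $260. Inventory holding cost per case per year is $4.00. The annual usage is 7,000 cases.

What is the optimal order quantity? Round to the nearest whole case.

954 cases

Optimal lot size Q* = (2 × 7,000 × $260 / $4)^½ ≈ 953.94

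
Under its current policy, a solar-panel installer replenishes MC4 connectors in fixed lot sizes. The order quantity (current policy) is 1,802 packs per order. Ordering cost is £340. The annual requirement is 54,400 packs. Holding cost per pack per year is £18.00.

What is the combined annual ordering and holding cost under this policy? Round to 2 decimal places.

£26,482.15

Ordering: D/Q × S = 54,400/1,802 × £340 = £10,264.15
Holding:  Q/2 × H = 1,802/2 × £18 = £16,218.00
Total = £10,264.15 + £16,218.00 = £26,482.15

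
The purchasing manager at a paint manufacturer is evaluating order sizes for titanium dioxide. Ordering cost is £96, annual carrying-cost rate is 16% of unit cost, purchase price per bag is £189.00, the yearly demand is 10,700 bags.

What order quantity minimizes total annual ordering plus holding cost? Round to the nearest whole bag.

Holding cost per bag per year: H = 16% × £189 = £30.2400
2DS/H = 2·10,700·96/30.24 = 67,936.51
EOQ = √67,936.51 ≈ 260.65

261 bags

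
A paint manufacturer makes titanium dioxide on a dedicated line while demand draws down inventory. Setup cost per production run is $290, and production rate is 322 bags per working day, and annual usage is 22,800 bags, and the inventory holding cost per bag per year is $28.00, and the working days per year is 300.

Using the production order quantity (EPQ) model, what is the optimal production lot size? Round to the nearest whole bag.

d = 22,800/300 = 76.0000 bags/day;  effective holding cost H(1 − d/p) = 28·(1 − 76.0000/322) = 21.39130
Q* = √(2DS / H_eff) = √(2·22,800·290 / 21.39130) ≈ 786.25

786 bags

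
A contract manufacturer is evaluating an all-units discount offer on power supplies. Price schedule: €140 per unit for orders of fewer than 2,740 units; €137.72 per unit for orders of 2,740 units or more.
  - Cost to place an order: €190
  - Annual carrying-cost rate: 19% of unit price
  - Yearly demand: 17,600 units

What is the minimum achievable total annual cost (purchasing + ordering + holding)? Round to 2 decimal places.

H₁ = 19%×€140 = €26.6000;  H₂ = 19%×€137.72 = €26.1668
EOQ₁ = √(2×17,600×190/26.6000) = 501.43  (< 2,740, feasible at tier 1)
EOQ₂ = √(2×17,600×190/26.1668) = 505.56  (< 2,740 → use Q = 2,740 at tier-2 price)
TC(tier 1 (EOQ₁), Q≈501.4) = €2,477,337.95
TC(tier 2, Q≈2,740.0) = €2,460,940.95
Minimum at tier 2: €2,460,940.95

€2,460,940.95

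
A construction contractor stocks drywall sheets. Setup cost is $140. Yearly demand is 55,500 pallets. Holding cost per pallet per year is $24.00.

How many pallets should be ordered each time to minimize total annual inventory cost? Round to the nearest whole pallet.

Q* = √(2·D·S / H) = √(2·55,500·140 / 24) = √647,500.0 ≈ 804.67

805 pallets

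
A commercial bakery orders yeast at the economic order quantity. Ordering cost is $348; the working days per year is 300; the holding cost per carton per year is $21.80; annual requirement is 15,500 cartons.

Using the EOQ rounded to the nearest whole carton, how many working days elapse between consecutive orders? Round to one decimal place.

Q* = √(2·D·S / H) = √(2·15,500·348 / 21.8) = √494,862.4 ≈ 703.46 → Q = 703 cartons
Cycle time = (working days × Q)/D = (300 × 703) / 15,500 = 13.606 days

13.6 days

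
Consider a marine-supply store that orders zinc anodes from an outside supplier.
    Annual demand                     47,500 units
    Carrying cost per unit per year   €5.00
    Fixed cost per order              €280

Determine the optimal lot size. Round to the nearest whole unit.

2,307 units

Optimal lot size Q* = (2 × 47,500 × €280 / €5)^½ ≈ 2,306.51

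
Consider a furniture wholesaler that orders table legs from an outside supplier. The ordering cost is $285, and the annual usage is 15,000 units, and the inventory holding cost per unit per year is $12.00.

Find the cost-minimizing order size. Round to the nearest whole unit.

Optimal lot size Q* = (2 × 15,000 × $285 / $12)^½ ≈ 844.10

844 units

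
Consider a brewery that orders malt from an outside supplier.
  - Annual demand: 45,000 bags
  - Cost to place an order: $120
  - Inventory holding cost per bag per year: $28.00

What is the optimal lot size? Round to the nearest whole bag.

2DS/H = 2·45,000·120/28 = 385,714.29
EOQ = √385,714.29 ≈ 621.06

621 bags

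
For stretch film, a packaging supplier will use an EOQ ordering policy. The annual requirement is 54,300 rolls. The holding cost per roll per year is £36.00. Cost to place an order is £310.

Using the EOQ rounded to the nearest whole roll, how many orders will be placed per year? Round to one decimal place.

56.2 orders per year

EOQ = √(2DS/H) = √(2 × 54,300 × 310 / 36)
    = √(935,166.67) ≈ 967.04 → Q = 967
N = D/Q = 54,300/967 ≈ 56.153 orders/yr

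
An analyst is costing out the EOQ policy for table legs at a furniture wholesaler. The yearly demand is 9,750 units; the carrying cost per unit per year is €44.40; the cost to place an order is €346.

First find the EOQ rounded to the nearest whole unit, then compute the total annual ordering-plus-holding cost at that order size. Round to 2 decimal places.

€17,308.00

2DS/H = 2·9,750·346/44.4 = 151,959.46
EOQ = √151,959.46 ≈ 389.82 → Q = 390 units
Annual ordering cost = (D/Q)·S = (9,750/390) × 346 = €8,650.00
Annual holding cost  = (Q/2)·H = (390/2) × 44.4 = €8,658.00
Total = €8,650.00 + €8,658.00 = €17,308.00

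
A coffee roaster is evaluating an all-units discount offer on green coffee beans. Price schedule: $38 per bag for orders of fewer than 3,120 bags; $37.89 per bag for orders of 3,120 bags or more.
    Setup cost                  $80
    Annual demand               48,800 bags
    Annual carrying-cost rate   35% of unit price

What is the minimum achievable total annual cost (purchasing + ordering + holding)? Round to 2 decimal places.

H₁ = 35%×$38 = $13.3000;  H₂ = 35%×$37.89 = $13.2615
EOQ₁ = √(2×48,800×80/13.3000) = 766.20  (< 3,120, feasible at tier 1)
EOQ₂ = √(2×48,800×80/13.2615) = 767.31  (< 3,120 → use Q = 3,120 at tier-2 price)
TC(tier 1 (EOQ₁), Q≈766.2) = $1,864,590.51
TC(tier 2, Q≈3,120.0) = $1,870,971.22
Minimum at tier 1 (EOQ₁): $1,864,590.51

$1,864,590.51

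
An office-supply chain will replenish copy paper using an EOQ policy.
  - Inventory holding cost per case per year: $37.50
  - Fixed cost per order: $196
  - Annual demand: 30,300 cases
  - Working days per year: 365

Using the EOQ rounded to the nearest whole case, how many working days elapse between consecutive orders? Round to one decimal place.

Q* = √(2·D·S / H) = √(2·30,300·196 / 37.5) = √316,736.0 ≈ 562.79 → Q = 563 cases
T = Q/D × 365 days = 563/30,300 × 365 = 6.782 days

6.8 days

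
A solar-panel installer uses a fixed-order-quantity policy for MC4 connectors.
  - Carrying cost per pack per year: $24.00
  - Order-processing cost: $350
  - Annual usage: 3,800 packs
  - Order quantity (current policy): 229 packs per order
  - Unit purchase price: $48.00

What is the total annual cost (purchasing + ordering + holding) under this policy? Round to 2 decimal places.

Orders/yr = 3,800/229 = 16.594; ordering cost = 16.594 × $350 = $5,807.86
Average inventory = 229/2 = 114.5; holding cost = 114.5 × $24 = $2,748.00
Purchase cost = D·C = 3,800 × 48 = $182,400.00
Total = $5,807.86 + $2,748.00 + $182,400.00 = $190,955.86

$190,955.86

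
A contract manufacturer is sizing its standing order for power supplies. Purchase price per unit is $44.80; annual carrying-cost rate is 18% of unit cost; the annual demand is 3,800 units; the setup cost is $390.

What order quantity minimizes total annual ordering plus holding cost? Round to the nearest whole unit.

606 units

Carrying cost H = $44.8 × 18% = $8.0640/unit/yr
2DS/H = 2·3,800·390/8.064 = 367,559.52
EOQ = √367,559.52 ≈ 606.27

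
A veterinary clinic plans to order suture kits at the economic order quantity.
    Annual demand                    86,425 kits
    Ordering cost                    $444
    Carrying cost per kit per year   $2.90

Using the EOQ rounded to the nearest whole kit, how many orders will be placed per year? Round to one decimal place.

2DS/H = 2·86,425·444/2.9 = 26,463,931.03
EOQ = √26,463,931.03 ≈ 5,144.31 → Q = 5,144
Orders per year = D/Q = 86,425 / 5,144 = 16.801

16.8 orders per year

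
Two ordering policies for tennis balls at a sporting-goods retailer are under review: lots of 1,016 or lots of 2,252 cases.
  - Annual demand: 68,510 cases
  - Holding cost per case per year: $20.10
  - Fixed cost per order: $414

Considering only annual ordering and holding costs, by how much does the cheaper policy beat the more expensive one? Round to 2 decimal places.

TC(Q) = (D/Q)S + (Q/2)H
TC(1,016) = (68,510/1,016)×414 + (1,016/2)×20.1 = $38,127.28
TC(2,252) = (68,510/2,252)×414 + (2,252/2)×20.1 = $35,227.24
Cheaper: Q = 2,252.  Difference = $2,900.03

$2,900.03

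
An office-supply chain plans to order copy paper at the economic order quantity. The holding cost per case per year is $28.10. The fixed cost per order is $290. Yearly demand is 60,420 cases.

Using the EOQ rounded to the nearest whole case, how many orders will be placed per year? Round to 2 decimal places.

54.09 orders per year

Optimal lot size Q* = (2 × 60,420 × $290 / $28.1)^½ ≈ 1,116.74 → Q = 1,117
N = D/Q = 60,420/1,117 ≈ 54.091 orders/yr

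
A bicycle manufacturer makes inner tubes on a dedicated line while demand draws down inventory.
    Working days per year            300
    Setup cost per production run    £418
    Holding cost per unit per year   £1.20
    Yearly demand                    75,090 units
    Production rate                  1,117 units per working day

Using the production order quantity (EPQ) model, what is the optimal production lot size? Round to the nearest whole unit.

Daily demand d = 75,090/300 = 250.300; p = 1117; 1 − d/p = 0.77592
EPQ = √(2DS / (H(1 − d/p)))
    = √(2 × 75,090 × 418 / (1.2 × 0.77592)) ≈ 8,210.99

8,211 units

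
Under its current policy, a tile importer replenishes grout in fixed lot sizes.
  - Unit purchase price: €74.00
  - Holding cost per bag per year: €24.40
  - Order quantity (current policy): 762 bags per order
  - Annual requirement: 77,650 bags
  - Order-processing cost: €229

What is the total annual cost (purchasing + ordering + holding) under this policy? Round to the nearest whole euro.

Annual ordering cost = (D/Q)·S = (77,650/762) × 229 = €23,335.76
Annual holding cost  = (Q/2)·H = (762/2) × 24.4 = €9,296.40
Purchase cost = D·C = 77,650 × 74 = €5,746,100.00
Total = €23,335.76 + €9,296.40 + €5,746,100.00 = €5,778,732.16

€5,778,732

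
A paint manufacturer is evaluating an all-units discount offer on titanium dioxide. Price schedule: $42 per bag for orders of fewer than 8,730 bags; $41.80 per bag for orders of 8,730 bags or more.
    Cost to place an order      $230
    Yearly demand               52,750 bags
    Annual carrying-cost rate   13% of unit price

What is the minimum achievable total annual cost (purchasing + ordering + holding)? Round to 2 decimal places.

H₁ = 13%×$42 = $5.4600;  H₂ = 13%×$41.80 = $5.4340
EOQ₁ = √(2×52,750×230/5.4600) = 2,108.11  (< 8,730, feasible at tier 1)
EOQ₂ = √(2×52,750×230/5.4340) = 2,113.15  (< 8,730 → use Q = 8,730 at tier-2 price)
TC(tier 1 (EOQ₁), Q≈2,108.1) = $2,227,010.30
TC(tier 2, Q≈8,730.0) = $2,230,059.16
Minimum at tier 1 (EOQ₁): $2,227,010.30

$2,227,010.30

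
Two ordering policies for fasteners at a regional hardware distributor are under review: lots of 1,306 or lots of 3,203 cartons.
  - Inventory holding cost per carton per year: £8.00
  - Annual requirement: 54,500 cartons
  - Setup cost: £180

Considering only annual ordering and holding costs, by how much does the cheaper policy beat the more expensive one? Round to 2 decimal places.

TC(Q) = (D/Q)S + (Q/2)H
TC(1,306) = (54,500/1,306)×180 + (1,306/2)×8 = £12,735.49
TC(3,203) = (54,500/3,203)×180 + (3,203/2)×8 = £15,874.75
Cheaper: Q = 1,306.  Difference = £3,139.27

£3,139.27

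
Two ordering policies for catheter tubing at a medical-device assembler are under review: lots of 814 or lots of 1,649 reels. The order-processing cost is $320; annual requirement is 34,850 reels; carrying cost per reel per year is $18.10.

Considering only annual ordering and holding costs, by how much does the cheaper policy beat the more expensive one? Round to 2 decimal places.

$619.39

TC(Q) = (D/Q)S + (Q/2)H
TC(814) = (34,850/814)×320 + (814/2)×18.1 = $21,066.95
TC(1,649) = (34,850/1,649)×320 + (1,649/2)×18.1 = $21,686.34
Cheaper: Q = 814.  Difference = $619.39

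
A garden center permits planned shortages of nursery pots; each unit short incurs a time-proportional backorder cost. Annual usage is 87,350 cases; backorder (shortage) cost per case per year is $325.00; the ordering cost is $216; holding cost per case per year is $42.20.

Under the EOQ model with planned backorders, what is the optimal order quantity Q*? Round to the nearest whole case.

Q* = √(2DS/H) · √((H + b)/b)
   = √(2 × 87,350 × 216 / 42.2) · √((42.2 + 325) / 325)
   = 945.621 × 1.0629 ≈ 1,005.14

1,005 cases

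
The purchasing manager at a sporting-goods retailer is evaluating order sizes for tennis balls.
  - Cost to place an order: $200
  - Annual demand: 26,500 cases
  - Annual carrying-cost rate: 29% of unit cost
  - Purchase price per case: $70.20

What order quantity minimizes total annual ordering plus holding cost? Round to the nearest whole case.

Carrying cost H = $70.2 × 29% = $20.3580/case/yr
Q* = √(2·D·S / H) = √(2·26,500·200 / 20.358) = √520,679.8 ≈ 721.58

722 cases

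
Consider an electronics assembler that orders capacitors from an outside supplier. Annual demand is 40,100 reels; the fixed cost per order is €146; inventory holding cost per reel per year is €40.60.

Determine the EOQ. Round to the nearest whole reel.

537 reels

EOQ = √(2DS/H) = √(2 × 40,100 × 146 / 40.6)
    = √(288,403.94) ≈ 537.03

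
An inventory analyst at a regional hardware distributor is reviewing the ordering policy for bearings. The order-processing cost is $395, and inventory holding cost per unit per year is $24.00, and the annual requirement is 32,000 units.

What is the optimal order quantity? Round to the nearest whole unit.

1,026 units

Optimal lot size Q* = (2 × 32,000 × $395 / $24)^½ ≈ 1,026.32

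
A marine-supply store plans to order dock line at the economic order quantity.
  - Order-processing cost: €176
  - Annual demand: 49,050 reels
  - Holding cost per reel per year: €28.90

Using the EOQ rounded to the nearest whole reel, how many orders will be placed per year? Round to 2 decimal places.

63.45 orders per year

Optimal lot size Q* = (2 × 49,050 × €176 / €28.9)^½ ≈ 772.93 → Q = 773
N = D/Q = 49,050/773 ≈ 63.454 orders/yr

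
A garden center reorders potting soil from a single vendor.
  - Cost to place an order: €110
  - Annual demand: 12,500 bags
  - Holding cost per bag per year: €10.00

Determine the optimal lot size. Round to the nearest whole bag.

2DS/H = 2·12,500·110/10 = 275,000.00
EOQ = √275,000.00 ≈ 524.40

524 bags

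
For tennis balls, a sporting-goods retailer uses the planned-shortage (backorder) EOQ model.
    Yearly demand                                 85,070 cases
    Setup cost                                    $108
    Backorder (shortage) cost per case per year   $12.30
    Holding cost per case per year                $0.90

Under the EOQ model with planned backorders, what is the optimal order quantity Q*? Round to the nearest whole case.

Q* = √(2DS/H) · √((H + b)/b)
   = √(2 × 85,070 × 108 / 0.9) · √((0.9 + 12.3) / 12.3)
   = 4,518.495 × 1.0359 ≈ 4,680.89

4,681 cases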